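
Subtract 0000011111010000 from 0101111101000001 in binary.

Method 1 - Direct subtraction (column by column from the right: bit − bit − borrow-in; if negative, add 2 and borrow 1 from the next column):
borrow: 0000111111100000
        0101111101000001
-       0000011111010000
------------------------
        0101011101110001

Method 2 - Add two's complement:
Two's complement of 0000011111010000: invert → 1111100000101111, add 1 → 1111100000110000
  0101111101000001
+ 1111100000110000
------------------
 10101011101110001  (end carry out of the top bit = 1)
Discarding the end carry: 0101011101110001
Decimal check:
  0101111101000001 = 16384 + 4096 + 2048 + 1024 + 512 + 256 + 64 + 1 = 24385
  0000011111010000 = 1024 + 512 + 256 + 128 + 64 + 16 = 2000
  24385 - 2000 = 22385, and 0101011101110001 = 16384 + 4096 + 1024 + 512 + 256 + 64 + 32 + 16 + 1 = 22385 ✓



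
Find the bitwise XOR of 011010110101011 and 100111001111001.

XOR: 1 when bits differ
  011010110101011
^ 100111001111001
-----------------
  111101111010010
Decimal: 13739 ^ 20089 = 31698



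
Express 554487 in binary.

Using repeated division by 2:
554487 ÷ 2 = 277243 remainder 1
277243 ÷ 2 = 138621 remainder 1
138621 ÷ 2 = 69310 remainder 1
69310 ÷ 2 = 34655 remainder 0
34655 ÷ 2 = 17327 remainder 1
17327 ÷ 2 = 8663 remainder 1
8663 ÷ 2 = 4331 remainder 1
4331 ÷ 2 = 2165 remainder 1
2165 ÷ 2 = 1082 remainder 1
1082 ÷ 2 = 541 remainder 0
541 ÷ 2 = 270 remainder 1
270 ÷ 2 = 135 remainder 0
135 ÷ 2 = 67 remainder 1
67 ÷ 2 = 33 remainder 1
33 ÷ 2 = 16 remainder 1
16 ÷ 2 = 8 remainder 0
8 ÷ 2 = 4 remainder 0
4 ÷ 2 = 2 remainder 0
2 ÷ 2 = 1 remainder 0
1 ÷ 2 = 0 remainder 1
Reading remainders bottom to top: 10000111010111110111



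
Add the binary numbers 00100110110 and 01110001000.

Add column by column from the right: bit + bit + carry-in; write the sum mod 2, carry 1 when the sum is 2 or 3.
carry:  11000000000
        00100110110
+       01110001000
-------------------
       010010111110
(the carry out of the leftmost column, 0, becomes the leading bit)
Decimal check:
  00100110110 = 256 + 32 + 16 + 4 + 2 = 310
  01110001000 = 512 + 256 + 128 + 8 = 904
  310 + 904 = 1214, and 010010111110 = 1024 + 128 + 32 + 16 + 8 + 4 + 2 = 1214 ✓



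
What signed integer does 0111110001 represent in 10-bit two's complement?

Binary: 0111110001
Sign bit: 0 (non-negative)
Read directly as an unsigned value:
0111110001 = 256 + 128 + 64 + 32 + 16 + 1 = 497
Value: 497



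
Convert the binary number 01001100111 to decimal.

Sum of powers of 2 for each 1-bit:
2^0 + 2^1 + 2^2 + 2^5 + 2^6 + 2^9
= 1 + 2 + 4 + 32 + 64 + 512
= 615



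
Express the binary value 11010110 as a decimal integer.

Sum of powers of 2 for each 1-bit:
2^1 + 2^2 + 2^4 + 2^6 + 2^7
= 2 + 4 + 16 + 64 + 128
= 214



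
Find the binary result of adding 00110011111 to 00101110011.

Add column by column from the right: bit + bit + carry-in; write the sum mod 2, carry 1 when the sum is 2 or 3.
carry:  01111111110
        00110011111
+       00101110011
-------------------
       001100010010
(the carry out of the leftmost column, 0, becomes the leading bit)
Decimal check:
  00110011111 = 256 + 128 + 16 + 8 + 4 + 2 + 1 = 415
  00101110011 = 256 + 64 + 32 + 16 + 2 + 1 = 371
  415 + 371 = 786, and 001100010010 = 512 + 256 + 16 + 2 = 786 ✓



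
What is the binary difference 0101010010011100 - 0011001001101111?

Method 1 - Direct subtraction (column by column from the right: bit − bit − borrow-in; if negative, add 2 and borrow 1 from the next column):
borrow: 0100010011011110
        0101010010011100
-       0011001001101111
------------------------
        0010001000101101

Method 2 - Add two's complement:
Two's complement of 0011001001101111: invert → 1100110110010000, add 1 → 1100110110010001
  0101010010011100
+ 1100110110010001
------------------
 10010001000101101  (end carry out of the top bit = 1)
Discarding the end carry: 0010001000101101
Decimal check:
  0101010010011100 = 16384 + 4096 + 1024 + 128 + 16 + 8 + 4 = 21660
  0011001001101111 = 8192 + 4096 + 512 + 64 + 32 + 8 + 4 + 2 + 1 = 12911
  21660 - 12911 = 8749, and 0010001000101101 = 8192 + 512 + 32 + 8 + 4 + 1 = 8749 ✓



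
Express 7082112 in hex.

Using repeated division by 16 (digits 10–15 are A–F):
7082112 ÷ 16 = 442632 remainder 0
442632 ÷ 16 = 27664 remainder 8
27664 ÷ 16 = 1729 remainder 0
1729 ÷ 16 = 108 remainder 1
108 ÷ 16 = 6 remainder 12 (C)
6 ÷ 16 = 0 remainder 6
Reading remainders bottom to top: 6C1080



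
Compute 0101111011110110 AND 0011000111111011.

AND: 1 only when both bits are 1
  0101111011110110
& 0011000111111011
------------------
  0001000011110010
Decimal: 24310 & 12795 = 4338



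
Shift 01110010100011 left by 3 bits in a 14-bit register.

Original: 01110010100011 (decimal 7331)
Shift left by 3 positions
Append 3 zeros on the right and drop the 3 high bits that overflow the 14-bit width
Result: 10010100011000 (decimal 9496)
Equivalent: 7331 << 3 = 7331 × 2^3 = 58648, truncated to 14 bits = 9496



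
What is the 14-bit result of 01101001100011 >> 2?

Original: 01101001100011 (decimal 6755)
Shift right by 2 positions
Drop the 2 low bits; fill with zeros on the left
Result: 00011010011000 (decimal 1688)
Equivalent: 6755 >> 2 = 6755 ÷ 2^2 = 1688



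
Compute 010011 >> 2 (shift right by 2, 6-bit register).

Original: 010011 (decimal 19)
Shift right by 2 positions
Drop the 2 low bits; fill with zeros on the left
Result: 000100 (decimal 4)
Equivalent: 19 >> 2 = 19 ÷ 2^2 = 4



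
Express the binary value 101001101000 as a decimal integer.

Sum of powers of 2 for each 1-bit:
2^3 + 2^5 + 2^6 + 2^9 + 2^11
= 8 + 32 + 64 + 512 + 2048
= 2664



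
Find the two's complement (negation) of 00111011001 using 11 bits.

Original: 00111011001
Step 1 - Invert all bits: 11000100110
Step 2 - Add 1: 11000100111
Verification: 00111011001 + 11000100111 = 100000000000; discarding the end carry (carry out of the top bit) leaves the 11-bit value 00000000000, as required for x + (-x)



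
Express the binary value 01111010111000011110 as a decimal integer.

Sum of powers of 2 for each 1-bit:
2^1 + 2^2 + 2^3 + 2^4 + 2^9 + 2^10 + 2^11 + 2^13 + 2^15 + 2^16 + 2^17 + 2^18
= 2 + 4 + 8 + 16 + 512 + 1024 + 2048 + 8192 + 32768 + 65536 + 131072 + 262144
= 503326



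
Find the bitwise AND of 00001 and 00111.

AND: 1 only when both bits are 1
  00001
& 00111
-------
  00001
Decimal: 1 & 7 = 1



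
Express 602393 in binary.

Using repeated division by 2:
602393 ÷ 2 = 301196 remainder 1
301196 ÷ 2 = 150598 remainder 0
150598 ÷ 2 = 75299 remainder 0
75299 ÷ 2 = 37649 remainder 1
37649 ÷ 2 = 18824 remainder 1
18824 ÷ 2 = 9412 remainder 0
9412 ÷ 2 = 4706 remainder 0
4706 ÷ 2 = 2353 remainder 0
2353 ÷ 2 = 1176 remainder 1
1176 ÷ 2 = 588 remainder 0
588 ÷ 2 = 294 remainder 0
294 ÷ 2 = 147 remainder 0
147 ÷ 2 = 73 remainder 1
73 ÷ 2 = 36 remainder 1
36 ÷ 2 = 18 remainder 0
18 ÷ 2 = 9 remainder 0
9 ÷ 2 = 4 remainder 1
4 ÷ 2 = 2 remainder 0
2 ÷ 2 = 1 remainder 0
1 ÷ 2 = 0 remainder 1
Reading remainders bottom to top: 10010011000100011001



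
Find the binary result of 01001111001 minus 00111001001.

Method 1 - Direct subtraction (column by column from the right: bit − bit − borrow-in; if negative, add 2 and borrow 1 from the next column):
borrow: 01100000000
        01001111001
-       00111001001
-------------------
        00010110000

Method 2 - Add two's complement:
Two's complement of 00111001001: invert → 11000110110, add 1 → 11000110111
  01001111001
+ 11000110111
-------------
 100010110000  (end carry out of the top bit = 1)
Discarding the end carry: 00010110000
Decimal check:
  01001111001 = 512 + 64 + 32 + 16 + 8 + 1 = 633
  00111001001 = 256 + 128 + 64 + 8 + 1 = 457
  633 - 457 = 176, and 00010110000 = 128 + 32 + 16 = 176 ✓



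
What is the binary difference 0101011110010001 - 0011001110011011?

Method 1 - Direct subtraction (column by column from the right: bit − bit − borrow-in; if negative, add 2 and borrow 1 from the next column):
borrow: 0100011111111100
        0101011110010001
-       0011001110011011
------------------------
        0010001111110110

Method 2 - Add two's complement:
Two's complement of 0011001110011011: invert → 1100110001100100, add 1 → 1100110001100101
  0101011110010001
+ 1100110001100101
------------------
 10010001111110110  (end carry out of the top bit = 1)
Discarding the end carry: 0010001111110110
Decimal check:
  0101011110010001 = 16384 + 4096 + 1024 + 512 + 256 + 128 + 16 + 1 = 22417
  0011001110011011 = 8192 + 4096 + 512 + 256 + 128 + 16 + 8 + 2 + 1 = 13211
  22417 - 13211 = 9206, and 0010001111110110 = 8192 + 512 + 256 + 128 + 64 + 32 + 16 + 4 + 2 = 9206 ✓



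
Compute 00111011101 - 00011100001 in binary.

Method 1 - Direct subtraction (column by column from the right: bit − bit − borrow-in; if negative, add 2 and borrow 1 from the next column):
borrow: 00111000000
        00111011101
-       00011100001
-------------------
        00011111100

Method 2 - Add two's complement:
Two's complement of 00011100001: invert → 11100011110, add 1 → 11100011111
  00111011101
+ 11100011111
-------------
 100011111100  (end carry out of the top bit = 1)
Discarding the end carry: 00011111100
Decimal check:
  00111011101 = 256 + 128 + 64 + 16 + 8 + 4 + 1 = 477
  00011100001 = 128 + 64 + 32 + 1 = 225
  477 - 225 = 252, and 00011111100 = 128 + 64 + 32 + 16 + 8 + 4 = 252 ✓



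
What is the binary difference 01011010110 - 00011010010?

Method 1 - Direct subtraction (column by column from the right: bit − bit − borrow-in; if negative, add 2 and borrow 1 from the next column):
borrow: 00000000000
        01011010110
-       00011010010
-------------------
        01000000100

Method 2 - Add two's complement:
Two's complement of 00011010010: invert → 11100101101, add 1 → 11100101110
  01011010110
+ 11100101110
-------------
 101000000100  (end carry out of the top bit = 1)
Discarding the end carry: 01000000100
Decimal check:
  01011010110 = 512 + 128 + 64 + 16 + 4 + 2 = 726
  00011010010 = 128 + 64 + 16 + 2 = 210
  726 - 210 = 516, and 01000000100 = 512 + 4 = 516 ✓



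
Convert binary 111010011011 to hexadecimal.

Group into 4-bit nibbles from right:
  1110 = E
  1001 = 9
  1011 = B
Result: E9B



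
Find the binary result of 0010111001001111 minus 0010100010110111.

Method 1 - Direct subtraction (column by column from the right: bit − bit − borrow-in; if negative, add 2 and borrow 1 from the next column):
borrow: 0000001101100000
        0010111001001111
-       0010100010110111
------------------------
        0000010110011000

Method 2 - Add two's complement:
Two's complement of 0010100010110111: invert → 1101011101001000, add 1 → 1101011101001001
  0010111001001111
+ 1101011101001001
------------------
 10000010110011000  (end carry out of the top bit = 1)
Discarding the end carry: 0000010110011000
Decimal check:
  0010111001001111 = 8192 + 2048 + 1024 + 512 + 64 + 8 + 4 + 2 + 1 = 11855
  0010100010110111 = 8192 + 2048 + 128 + 32 + 16 + 4 + 2 + 1 = 10423
  11855 - 10423 = 1432, and 0000010110011000 = 1024 + 256 + 128 + 16 + 8 = 1432 ✓



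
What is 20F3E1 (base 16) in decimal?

Expand by place value (powers of 16):
Digit values: F = 15, E = 14
20F3E1 = 2 × 16^5 + 0 × 16^4 + 15 × 16^3 + 3 × 16^2 + 14 × 16^1 + 1 × 16^0
= 2 × 1048576 + 0 × 65536 + 15 × 4096 + 3 × 256 + 14 × 16 + 1 × 1
= 2097152 + 0 + 61440 + 768 + 224 + 1
= 2159585



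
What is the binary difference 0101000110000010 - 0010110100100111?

Method 1 - Direct subtraction (column by column from the right: bit − bit − borrow-in; if negative, add 2 and borrow 1 from the next column):
borrow: 0101100011111110
        0101000110000010
-       0010110100100111
------------------------
        0010010001011011

Method 2 - Add two's complement:
Two's complement of 0010110100100111: invert → 1101001011011000, add 1 → 1101001011011001
  0101000110000010
+ 1101001011011001
------------------
 10010010001011011  (end carry out of the top bit = 1)
Discarding the end carry: 0010010001011011
Decimal check:
  0101000110000010 = 16384 + 4096 + 256 + 128 + 2 = 20866
  0010110100100111 = 8192 + 2048 + 1024 + 256 + 32 + 4 + 2 + 1 = 11559
  20866 - 11559 = 9307, and 0010010001011011 = 8192 + 1024 + 64 + 16 + 8 + 2 + 1 = 9307 ✓



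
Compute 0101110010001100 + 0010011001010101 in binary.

Add column by column from the right: bit + bit + carry-in; write the sum mod 2, carry 1 when the sum is 2 or 3.
carry:  1111100000111000
        0101110010001100
+       0010011001010101
------------------------
       01000001011100001
(the carry out of the leftmost column, 0, becomes the leading bit)
Decimal check:
  0101110010001100 = 16384 + 4096 + 2048 + 1024 + 128 + 8 + 4 = 23692
  0010011001010101 = 8192 + 1024 + 512 + 64 + 16 + 4 + 1 = 9813
  23692 + 9813 = 33505, and 01000001011100001 = 32768 + 512 + 128 + 64 + 32 + 1 = 33505 ✓



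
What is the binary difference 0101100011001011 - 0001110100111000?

Method 1 - Direct subtraction (column by column from the right: bit − bit − borrow-in; if negative, add 2 and borrow 1 from the next column):
borrow: 0111111001100000
        0101100011001011
-       0001110100111000
------------------------
        0011101110010011

Method 2 - Add two's complement:
Two's complement of 0001110100111000: invert → 1110001011000111, add 1 → 1110001011001000
  0101100011001011
+ 1110001011001000
------------------
 10011101110010011  (end carry out of the top bit = 1)
Discarding the end carry: 0011101110010011
Decimal check:
  0101100011001011 = 16384 + 4096 + 2048 + 128 + 64 + 8 + 2 + 1 = 22731
  0001110100111000 = 4096 + 2048 + 1024 + 256 + 32 + 16 + 8 = 7480
  22731 - 7480 = 15251, and 0011101110010011 = 8192 + 4096 + 2048 + 512 + 256 + 128 + 16 + 2 + 1 = 15251 ✓



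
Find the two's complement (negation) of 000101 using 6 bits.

Original: 000101
Step 1 - Invert all bits: 111010
Step 2 - Add 1: 111011
Verification: 000101 + 111011 = 1000000; discarding the end carry (carry out of the top bit) leaves the 6-bit value 000000, as required for x + (-x)



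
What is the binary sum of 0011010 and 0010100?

Add column by column from the right: bit + bit + carry-in; write the sum mod 2, carry 1 when the sum is 2 or 3.
carry:  0100000
        0011010
+       0010100
---------------
       00101110
(the carry out of the leftmost column, 0, becomes the leading bit)
Decimal check:
  0011010 = 16 + 8 + 2 = 26
  0010100 = 16 + 4 = 20
  26 + 20 = 46, and 00101110 = 32 + 8 + 4 + 2 = 46 ✓



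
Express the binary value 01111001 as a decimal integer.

Sum of powers of 2 for each 1-bit:
2^0 + 2^3 + 2^4 + 2^5 + 2^6
= 1 + 8 + 16 + 32 + 64
= 121



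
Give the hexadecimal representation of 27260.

Using repeated division by 16 (digits 10–15 are A–F):
27260 ÷ 16 = 1703 remainder 12 (C)
1703 ÷ 16 = 106 remainder 7
106 ÷ 16 = 6 remainder 10 (A)
6 ÷ 16 = 0 remainder 6
Reading remainders bottom to top: 6A7C



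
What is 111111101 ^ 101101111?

XOR: 1 when bits differ
  111111101
^ 101101111
-----------
  010010010
Decimal: 509 ^ 367 = 146



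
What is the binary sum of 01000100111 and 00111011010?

Add column by column from the right: bit + bit + carry-in; write the sum mod 2, carry 1 when the sum is 2 or 3.
carry:  11111111100
        01000100111
+       00111011010
-------------------
       010000000001
(the carry out of the leftmost column, 0, becomes the leading bit)
Decimal check:
  01000100111 = 512 + 32 + 4 + 2 + 1 = 551
  00111011010 = 256 + 128 + 64 + 16 + 8 + 2 = 474
  551 + 474 = 1025, and 010000000001 = 1024 + 1 = 1025 ✓



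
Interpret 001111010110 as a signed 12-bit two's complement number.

Binary: 001111010110
Sign bit: 0 (non-negative)
Read directly as an unsigned value:
001111010110 = 512 + 256 + 128 + 64 + 16 + 4 + 2 = 982
Value: 982



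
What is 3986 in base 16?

Using repeated division by 16 (digits 10–15 are A–F):
3986 ÷ 16 = 249 remainder 2
249 ÷ 16 = 15 remainder 9
15 ÷ 16 = 0 remainder 15 (F)
Reading remainders bottom to top: F92



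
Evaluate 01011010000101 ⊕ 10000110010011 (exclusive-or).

XOR: 1 when bits differ
  01011010000101
^ 10000110010011
----------------
  11011100010110
Decimal: 5765 ^ 8595 = 14102



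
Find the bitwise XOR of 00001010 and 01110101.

XOR: 1 when bits differ
  00001010
^ 01110101
----------
  01111111
Decimal: 10 ^ 117 = 127



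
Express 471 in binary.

Using repeated division by 2:
471 ÷ 2 = 235 remainder 1
235 ÷ 2 = 117 remainder 1
117 ÷ 2 = 58 remainder 1
58 ÷ 2 = 29 remainder 0
29 ÷ 2 = 14 remainder 1
14 ÷ 2 = 7 remainder 0
7 ÷ 2 = 3 remainder 1
3 ÷ 2 = 1 remainder 1
1 ÷ 2 = 0 remainder 1
Reading remainders bottom to top: 111010111



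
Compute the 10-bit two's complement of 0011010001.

Original: 0011010001
Step 1 - Invert all bits: 1100101110
Step 2 - Add 1: 1100101111
Verification: 0011010001 + 1100101111 = 10000000000; discarding the end carry (carry out of the top bit) leaves the 10-bit value 0000000000, as required for x + (-x)



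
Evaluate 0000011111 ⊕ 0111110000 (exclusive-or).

XOR: 1 when bits differ
  0000011111
^ 0111110000
------------
  0111101111
Decimal: 31 ^ 496 = 495



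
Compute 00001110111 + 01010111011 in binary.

Add column by column from the right: bit + bit + carry-in; write the sum mod 2, carry 1 when the sum is 2 or 3.
carry:  00111111110
        00001110111
+       01010111011
-------------------
       001100110010
(the carry out of the leftmost column, 0, becomes the leading bit)
Decimal check:
  00001110111 = 64 + 32 + 16 + 4 + 2 + 1 = 119
  01010111011 = 512 + 128 + 32 + 16 + 8 + 2 + 1 = 699
  119 + 699 = 818, and 001100110010 = 512 + 256 + 32 + 16 + 2 = 818 ✓



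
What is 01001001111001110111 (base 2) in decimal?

Sum of powers of 2 for each 1-bit:
2^0 + 2^1 + 2^2 + 2^4 + 2^5 + 2^6 + 2^9 + 2^10 + 2^11 + 2^12 + 2^15 + 2^18
= 1 + 2 + 4 + 16 + 32 + 64 + 512 + 1024 + 2048 + 4096 + 32768 + 262144
= 302711



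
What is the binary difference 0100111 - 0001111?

Method 1 - Direct subtraction (column by column from the right: bit − bit − borrow-in; if negative, add 2 and borrow 1 from the next column):
borrow: 0110000
        0100111
-       0001111
---------------
        0011000

Method 2 - Add two's complement:
Two's complement of 0001111: invert → 1110000, add 1 → 1110001
  0100111
+ 1110001
---------
 10011000  (end carry out of the top bit = 1)
Discarding the end carry: 0011000
Decimal check:
  0100111 = 32 + 4 + 2 + 1 = 39
  0001111 = 8 + 4 + 2 + 1 = 15
  39 - 15 = 24, and 0011000 = 16 + 8 = 24 ✓



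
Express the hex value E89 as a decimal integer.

Expand by place value (powers of 16):
Digit values: E = 14
E89 = 14 × 16^2 + 8 × 16^1 + 9 × 16^0
= 14 × 256 + 8 × 16 + 9 × 1
= 3584 + 128 + 9
= 3721



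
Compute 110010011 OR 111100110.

OR: 1 when either bit is 1
  110010011
| 111100110
-----------
  111110111
Decimal: 403 | 486 = 503



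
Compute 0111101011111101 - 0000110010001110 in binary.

Method 1 - Direct subtraction (column by column from the right: bit − bit − borrow-in; if negative, add 2 and borrow 1 from the next column):
borrow: 0001100000011100
        0111101011111101
-       0000110010001110
------------------------
        0110111001101111

Method 2 - Add two's complement:
Two's complement of 0000110010001110: invert → 1111001101110001, add 1 → 1111001101110010
  0111101011111101
+ 1111001101110010
------------------
 10110111001101111  (end carry out of the top bit = 1)
Discarding the end carry: 0110111001101111
Decimal check:
  0111101011111101 = 16384 + 8192 + 4096 + 2048 + 512 + 128 + 64 + 32 + 16 + 8 + 4 + 1 = 31485
  0000110010001110 = 2048 + 1024 + 128 + 8 + 4 + 2 = 3214
  31485 - 3214 = 28271, and 0110111001101111 = 16384 + 8192 + 2048 + 1024 + 512 + 64 + 32 + 8 + 4 + 2 + 1 = 28271 ✓



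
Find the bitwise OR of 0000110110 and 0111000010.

OR: 1 when either bit is 1
  0000110110
| 0111000010
------------
  0111110110
Decimal: 54 | 450 = 502



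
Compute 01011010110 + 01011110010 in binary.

Add column by column from the right: bit + bit + carry-in; write the sum mod 2, carry 1 when the sum is 2 or 3.
carry:  10111101100
        01011010110
+       01011110010
-------------------
       010111001000
(the carry out of the leftmost column, 0, becomes the leading bit)
Decimal check:
  01011010110 = 512 + 128 + 64 + 16 + 4 + 2 = 726
  01011110010 = 512 + 128 + 64 + 32 + 16 + 2 = 754
  726 + 754 = 1480, and 010111001000 = 1024 + 256 + 128 + 64 + 8 = 1480 ✓



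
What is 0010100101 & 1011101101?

AND: 1 only when both bits are 1
  0010100101
& 1011101101
------------
  0010100101
Decimal: 165 & 749 = 165



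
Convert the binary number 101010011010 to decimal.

Sum of powers of 2 for each 1-bit:
2^1 + 2^3 + 2^4 + 2^7 + 2^9 + 2^11
= 2 + 8 + 16 + 128 + 512 + 2048
= 2714



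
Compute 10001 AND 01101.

AND: 1 only when both bits are 1
  10001
& 01101
-------
  00001
Decimal: 17 & 13 = 1



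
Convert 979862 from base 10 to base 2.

Using repeated division by 2:
979862 ÷ 2 = 489931 remainder 0
489931 ÷ 2 = 244965 remainder 1
244965 ÷ 2 = 122482 remainder 1
122482 ÷ 2 = 61241 remainder 0
61241 ÷ 2 = 30620 remainder 1
30620 ÷ 2 = 15310 remainder 0
15310 ÷ 2 = 7655 remainder 0
7655 ÷ 2 = 3827 remainder 1
3827 ÷ 2 = 1913 remainder 1
1913 ÷ 2 = 956 remainder 1
956 ÷ 2 = 478 remainder 0
478 ÷ 2 = 239 remainder 0
239 ÷ 2 = 119 remainder 1
119 ÷ 2 = 59 remainder 1
59 ÷ 2 = 29 remainder 1
29 ÷ 2 = 14 remainder 1
14 ÷ 2 = 7 remainder 0
7 ÷ 2 = 3 remainder 1
3 ÷ 2 = 1 remainder 1
1 ÷ 2 = 0 remainder 1
Reading remainders bottom to top: 11101111001110010110



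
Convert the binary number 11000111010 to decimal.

Sum of powers of 2 for each 1-bit:
2^1 + 2^3 + 2^4 + 2^5 + 2^9 + 2^10
= 2 + 8 + 16 + 32 + 512 + 1024
= 1594



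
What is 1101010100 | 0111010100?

OR: 1 when either bit is 1
  1101010100
| 0111010100
------------
  1111010100
Decimal: 852 | 468 = 980



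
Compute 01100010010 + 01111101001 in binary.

Add column by column from the right: bit + bit + carry-in; write the sum mod 2, carry 1 when the sum is 2 or 3.
carry:  11000000000
        01100010010
+       01111101001
-------------------
       011011111011
(the carry out of the leftmost column, 0, becomes the leading bit)
Decimal check:
  01100010010 = 512 + 256 + 16 + 2 = 786
  01111101001 = 512 + 256 + 128 + 64 + 32 + 8 + 1 = 1001
  786 + 1001 = 1787, and 011011111011 = 1024 + 512 + 128 + 64 + 32 + 16 + 8 + 2 + 1 = 1787 ✓



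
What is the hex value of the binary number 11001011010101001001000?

Group into 4-bit nibbles from right:
  0110 = 6
  0101 = 5
  1010 = A
  1010 = A
  0100 = 4
  1000 = 8
Result: 65AA48



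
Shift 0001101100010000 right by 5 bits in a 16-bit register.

Original: 0001101100010000 (decimal 6928)
Shift right by 5 positions
Drop the 5 low bits; fill with zeros on the left
Result: 0000000011011000 (decimal 216)
Equivalent: 6928 >> 5 = 6928 ÷ 2^5 = 216



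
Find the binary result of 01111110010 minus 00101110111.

Method 1 - Direct subtraction (column by column from the right: bit − bit − borrow-in; if negative, add 2 and borrow 1 from the next column):
borrow: 00011111110
        01111110010
-       00101110111
-------------------
        01001111011

Method 2 - Add two's complement:
Two's complement of 00101110111: invert → 11010001000, add 1 → 11010001001
  01111110010
+ 11010001001
-------------
 101001111011  (end carry out of the top bit = 1)
Discarding the end carry: 01001111011
Decimal check:
  01111110010 = 512 + 256 + 128 + 64 + 32 + 16 + 2 = 1010
  00101110111 = 256 + 64 + 32 + 16 + 4 + 2 + 1 = 375
  1010 - 375 = 635, and 01001111011 = 512 + 64 + 32 + 16 + 8 + 2 + 1 = 635 ✓



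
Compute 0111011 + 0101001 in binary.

Add column by column from the right: bit + bit + carry-in; write the sum mod 2, carry 1 when the sum is 2 or 3.
carry:  1110110
        0111011
+       0101001
---------------
       01100100
(the carry out of the leftmost column, 0, becomes the leading bit)
Decimal check:
  0111011 = 32 + 16 + 8 + 2 + 1 = 59
  0101001 = 32 + 8 + 1 = 41
  59 + 41 = 100, and 01100100 = 64 + 32 + 4 = 100 ✓



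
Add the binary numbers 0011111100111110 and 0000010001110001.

Add column by column from the right: bit + bit + carry-in; write the sum mod 2, carry 1 when the sum is 2 or 3.
carry:  0111100011100000
        0011111100111110
+       0000010001110001
------------------------
       00100001110101111
(the carry out of the leftmost column, 0, becomes the leading bit)
Decimal check:
  0011111100111110 = 8192 + 4096 + 2048 + 1024 + 512 + 256 + 32 + 16 + 8 + 4 + 2 = 16190
  0000010001110001 = 1024 + 64 + 32 + 16 + 1 = 1137
  16190 + 1137 = 17327, and 00100001110101111 = 16384 + 512 + 256 + 128 + 32 + 8 + 4 + 2 + 1 = 17327 ✓



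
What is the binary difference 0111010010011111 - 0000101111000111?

Method 1 - Direct subtraction (column by column from the right: bit − bit − borrow-in; if negative, add 2 and borrow 1 from the next column):
borrow: 0001011110000000
        0111010010011111
-       0000101111000111
------------------------
        0110100011011000

Method 2 - Add two's complement:
Two's complement of 0000101111000111: invert → 1111010000111000, add 1 → 1111010000111001
  0111010010011111
+ 1111010000111001
------------------
 10110100011011000  (end carry out of the top bit = 1)
Discarding the end carry: 0110100011011000
Decimal check:
  0111010010011111 = 16384 + 8192 + 4096 + 1024 + 128 + 16 + 8 + 4 + 2 + 1 = 29855
  0000101111000111 = 2048 + 512 + 256 + 128 + 64 + 4 + 2 + 1 = 3015
  29855 - 3015 = 26840, and 0110100011011000 = 16384 + 8192 + 2048 + 128 + 64 + 16 + 8 = 26840 ✓



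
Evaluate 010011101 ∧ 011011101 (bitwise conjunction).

AND: 1 only when both bits are 1
  010011101
& 011011101
-----------
  010011101
Decimal: 157 & 221 = 157



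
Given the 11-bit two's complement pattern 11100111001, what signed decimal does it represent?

Binary: 11100111001
Sign bit: 1 (negative)
Invert: 00011000110
Add 1:  00011000111
Magnitude: 00011000111 = 128 + 64 + 4 + 2 + 1 = 199
Value: -199



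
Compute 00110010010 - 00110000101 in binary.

Method 1 - Direct subtraction (column by column from the right: bit − bit − borrow-in; if negative, add 2 and borrow 1 from the next column):
borrow: 00000011010
        00110010010
-       00110000101
-------------------
        00000001101

Method 2 - Add two's complement:
Two's complement of 00110000101: invert → 11001111010, add 1 → 11001111011
  00110010010
+ 11001111011
-------------
 100000001101  (end carry out of the top bit = 1)
Discarding the end carry: 00000001101
Decimal check:
  00110010010 = 256 + 128 + 16 + 2 = 402
  00110000101 = 256 + 128 + 4 + 1 = 389
  402 - 389 = 13, and 00000001101 = 8 + 4 + 1 = 13 ✓



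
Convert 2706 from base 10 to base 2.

Using repeated division by 2:
2706 ÷ 2 = 1353 remainder 0
1353 ÷ 2 = 676 remainder 1
676 ÷ 2 = 338 remainder 0
338 ÷ 2 = 169 remainder 0
169 ÷ 2 = 84 remainder 1
84 ÷ 2 = 42 remainder 0
42 ÷ 2 = 21 remainder 0
21 ÷ 2 = 10 remainder 1
10 ÷ 2 = 5 remainder 0
5 ÷ 2 = 2 remainder 1
2 ÷ 2 = 1 remainder 0
1 ÷ 2 = 0 remainder 1
Reading remainders bottom to top: 101010010010



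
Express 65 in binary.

Using repeated division by 2:
65 ÷ 2 = 32 remainder 1
32 ÷ 2 = 16 remainder 0
16 ÷ 2 = 8 remainder 0
8 ÷ 2 = 4 remainder 0
4 ÷ 2 = 2 remainder 0
2 ÷ 2 = 1 remainder 0
1 ÷ 2 = 0 remainder 1
Reading remainders bottom to top: 1000001



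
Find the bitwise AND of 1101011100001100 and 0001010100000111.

AND: 1 only when both bits are 1
  1101011100001100
& 0001010100000111
------------------
  0001010100000100
Decimal: 55052 & 5383 = 5380



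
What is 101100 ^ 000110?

XOR: 1 when bits differ
  101100
^ 000110
--------
  101010
Decimal: 44 ^ 6 = 42



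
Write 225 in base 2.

Using repeated division by 2:
225 ÷ 2 = 112 remainder 1
112 ÷ 2 = 56 remainder 0
56 ÷ 2 = 28 remainder 0
28 ÷ 2 = 14 remainder 0
14 ÷ 2 = 7 remainder 0
7 ÷ 2 = 3 remainder 1
3 ÷ 2 = 1 remainder 1
1 ÷ 2 = 0 remainder 1
Reading remainders bottom to top: 11100001



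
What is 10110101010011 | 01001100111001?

OR: 1 when either bit is 1
  10110101010011
| 01001100111001
----------------
  11111101111011
Decimal: 11603 | 4921 = 16251



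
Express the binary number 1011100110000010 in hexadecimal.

Group into 4-bit nibbles from right:
  1011 = B
  1001 = 9
  1000 = 8
  0010 = 2
Result: B982



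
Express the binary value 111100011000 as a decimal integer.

Sum of powers of 2 for each 1-bit:
2^3 + 2^4 + 2^8 + 2^9 + 2^10 + 2^11
= 8 + 16 + 256 + 512 + 1024 + 2048
= 3864



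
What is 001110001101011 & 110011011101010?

AND: 1 only when both bits are 1
  001110001101011
& 110011011101010
-----------------
  000010001101010
Decimal: 7275 & 26346 = 1130



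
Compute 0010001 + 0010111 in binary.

Add column by column from the right: bit + bit + carry-in; write the sum mod 2, carry 1 when the sum is 2 or 3.
carry:  0101110
        0010001
+       0010111
---------------
       00101000
(the carry out of the leftmost column, 0, becomes the leading bit)
Decimal check:
  0010001 = 16 + 1 = 17
  0010111 = 16 + 4 + 2 + 1 = 23
  17 + 23 = 40, and 00101000 = 32 + 8 = 40 ✓



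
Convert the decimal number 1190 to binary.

Using repeated division by 2:
1190 ÷ 2 = 595 remainder 0
595 ÷ 2 = 297 remainder 1
297 ÷ 2 = 148 remainder 1
148 ÷ 2 = 74 remainder 0
74 ÷ 2 = 37 remainder 0
37 ÷ 2 = 18 remainder 1
18 ÷ 2 = 9 remainder 0
9 ÷ 2 = 4 remainder 1
4 ÷ 2 = 2 remainder 0
2 ÷ 2 = 1 remainder 0
1 ÷ 2 = 0 remainder 1
Reading remainders bottom to top: 10010100110



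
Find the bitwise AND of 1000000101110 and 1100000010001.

AND: 1 only when both bits are 1
  1000000101110
& 1100000010001
---------------
  1000000000000
Decimal: 4142 & 6161 = 4096



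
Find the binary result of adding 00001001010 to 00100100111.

Add column by column from the right: bit + bit + carry-in; write the sum mod 2, carry 1 when the sum is 2 or 3.
carry:  00000011100
        00001001010
+       00100100111
-------------------
       000101110001
(the carry out of the leftmost column, 0, becomes the leading bit)
Decimal check:
  00001001010 = 64 + 8 + 2 = 74
  00100100111 = 256 + 32 + 4 + 2 + 1 = 295
  74 + 295 = 369, and 000101110001 = 256 + 64 + 32 + 16 + 1 = 369 ✓



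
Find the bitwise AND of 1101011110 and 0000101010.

AND: 1 only when both bits are 1
  1101011110
& 0000101010
------------
  0000001010
Decimal: 862 & 42 = 10



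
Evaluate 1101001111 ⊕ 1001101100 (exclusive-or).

XOR: 1 when bits differ
  1101001111
^ 1001101100
------------
  0100100011
Decimal: 847 ^ 620 = 291



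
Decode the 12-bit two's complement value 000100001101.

Binary: 000100001101
Sign bit: 0 (non-negative)
Read directly as an unsigned value:
000100001101 = 256 + 8 + 4 + 1 = 269
Value: 269



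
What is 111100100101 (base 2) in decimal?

Sum of powers of 2 for each 1-bit:
2^0 + 2^2 + 2^5 + 2^8 + 2^9 + 2^10 + 2^11
= 1 + 4 + 32 + 256 + 512 + 1024 + 2048
= 3877



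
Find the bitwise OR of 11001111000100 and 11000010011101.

OR: 1 when either bit is 1
  11001111000100
| 11000010011101
----------------
  11001111011101
Decimal: 13252 | 12445 = 13277



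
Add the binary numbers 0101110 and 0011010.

Add column by column from the right: bit + bit + carry-in; write the sum mod 2, carry 1 when the sum is 2 or 3.
carry:  1111100
        0101110
+       0011010
---------------
       01001000
(the carry out of the leftmost column, 0, becomes the leading bit)
Decimal check:
  0101110 = 32 + 8 + 4 + 2 = 46
  0011010 = 16 + 8 + 2 = 26
  46 + 26 = 72, and 01001000 = 64 + 8 = 72 ✓



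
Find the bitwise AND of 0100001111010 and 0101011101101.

AND: 1 only when both bits are 1
  0100001111010
& 0101011101101
---------------
  0100001101000
Decimal: 2170 & 2797 = 2152



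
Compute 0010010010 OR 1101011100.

OR: 1 when either bit is 1
  0010010010
| 1101011100
------------
  1111011110
Decimal: 146 | 860 = 990



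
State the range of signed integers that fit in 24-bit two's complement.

For 24-bit two's complement:
Minimum: -2^23 = -8388608
Maximum: 2^23 - 1 = 8388607



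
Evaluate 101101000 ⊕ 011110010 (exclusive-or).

XOR: 1 when bits differ
  101101000
^ 011110010
-----------
  110011010
Decimal: 360 ^ 242 = 410



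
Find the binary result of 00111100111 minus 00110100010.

Method 1 - Direct subtraction (column by column from the right: bit − bit − borrow-in; if negative, add 2 and borrow 1 from the next column):
borrow: 00000000000
        00111100111
-       00110100010
-------------------
        00001000101

Method 2 - Add two's complement:
Two's complement of 00110100010: invert → 11001011101, add 1 → 11001011110
  00111100111
+ 11001011110
-------------
 100001000101  (end carry out of the top bit = 1)
Discarding the end carry: 00001000101
Decimal check:
  00111100111 = 256 + 128 + 64 + 32 + 4 + 2 + 1 = 487
  00110100010 = 256 + 128 + 32 + 2 = 418
  487 - 418 = 69, and 00001000101 = 64 + 4 + 1 = 69 ✓



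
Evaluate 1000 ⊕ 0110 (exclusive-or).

XOR: 1 when bits differ
  1000
^ 0110
------
  1110
Decimal: 8 ^ 6 = 14



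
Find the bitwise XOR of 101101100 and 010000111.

XOR: 1 when bits differ
  101101100
^ 010000111
-----------
  111101011
Decimal: 364 ^ 135 = 491



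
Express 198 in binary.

Using repeated division by 2:
198 ÷ 2 = 99 remainder 0
99 ÷ 2 = 49 remainder 1
49 ÷ 2 = 24 remainder 1
24 ÷ 2 = 12 remainder 0
12 ÷ 2 = 6 remainder 0
6 ÷ 2 = 3 remainder 0
3 ÷ 2 = 1 remainder 1
1 ÷ 2 = 0 remainder 1
Reading remainders bottom to top: 11000110



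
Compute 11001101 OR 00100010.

OR: 1 when either bit is 1
  11001101
| 00100010
----------
  11101111
Decimal: 205 | 34 = 239



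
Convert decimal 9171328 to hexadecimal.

Using repeated division by 16 (digits 10–15 are A–F):
9171328 ÷ 16 = 573208 remainder 0
573208 ÷ 16 = 35825 remainder 8
35825 ÷ 16 = 2239 remainder 1
2239 ÷ 16 = 139 remainder 15 (F)
139 ÷ 16 = 8 remainder 11 (B)
8 ÷ 16 = 0 remainder 8
Reading remainders bottom to top: 8BF180



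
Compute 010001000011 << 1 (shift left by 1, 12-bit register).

Original: 010001000011 (decimal 1091)
Shift left by 1 position
Append 1 zero on the right
Result: 100010000110 (decimal 2182)
Equivalent: 1091 << 1 = 1091 × 2^1 = 2182



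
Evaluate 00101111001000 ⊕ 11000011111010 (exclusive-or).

XOR: 1 when bits differ
  00101111001000
^ 11000011111010
----------------
  11101100110010
Decimal: 3016 ^ 12538 = 15154



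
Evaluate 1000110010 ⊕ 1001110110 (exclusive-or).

XOR: 1 when bits differ
  1000110010
^ 1001110110
------------
  0001000100
Decimal: 562 ^ 630 = 68



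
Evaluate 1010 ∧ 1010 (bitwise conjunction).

AND: 1 only when both bits are 1
  1010
& 1010
------
  1010
Decimal: 10 & 10 = 10



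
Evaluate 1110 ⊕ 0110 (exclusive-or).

XOR: 1 when bits differ
  1110
^ 0110
------
  1000
Decimal: 14 ^ 6 = 8



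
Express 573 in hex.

Using repeated division by 16 (digits 10–15 are A–F):
573 ÷ 16 = 35 remainder 13 (D)
35 ÷ 16 = 2 remainder 3
2 ÷ 16 = 0 remainder 2
Reading remainders bottom to top: 23D



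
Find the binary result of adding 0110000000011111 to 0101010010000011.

Add column by column from the right: bit + bit + carry-in; write the sum mod 2, carry 1 when the sum is 2 or 3.
carry:  1000000000111110
        0110000000011111
+       0101010010000011
------------------------
       01011010010100010
(the carry out of the leftmost column, 0, becomes the leading bit)
Decimal check:
  0110000000011111 = 16384 + 8192 + 16 + 8 + 4 + 2 + 1 = 24607
  0101010010000011 = 16384 + 4096 + 1024 + 128 + 2 + 1 = 21635
  24607 + 21635 = 46242, and 01011010010100010 = 32768 + 8192 + 4096 + 1024 + 128 + 32 + 2 = 46242 ✓



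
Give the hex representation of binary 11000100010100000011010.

Group into 4-bit nibbles from right:
  0110 = 6
  0010 = 2
  0010 = 2
  1000 = 8
  0001 = 1
  1010 = A
Result: 62281A



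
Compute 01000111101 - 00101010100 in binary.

Method 1 - Direct subtraction (column by column from the right: bit − bit − borrow-in; if negative, add 2 and borrow 1 from the next column):
borrow: 01110000000
        01000111101
-       00101010100
-------------------
        00011101001

Method 2 - Add two's complement:
Two's complement of 00101010100: invert → 11010101011, add 1 → 11010101100
  01000111101
+ 11010101100
-------------
 100011101001  (end carry out of the top bit = 1)
Discarding the end carry: 00011101001
Decimal check:
  01000111101 = 512 + 32 + 16 + 8 + 4 + 1 = 573
  00101010100 = 256 + 64 + 16 + 4 = 340
  573 - 340 = 233, and 00011101001 = 128 + 64 + 32 + 8 + 1 = 233 ✓



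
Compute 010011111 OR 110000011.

OR: 1 when either bit is 1
  010011111
| 110000011
-----------
  110011111
Decimal: 159 | 387 = 415



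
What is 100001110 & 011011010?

AND: 1 only when both bits are 1
  100001110
& 011011010
-----------
  000001010
Decimal: 270 & 218 = 10



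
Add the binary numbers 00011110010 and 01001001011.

Add column by column from the right: bit + bit + carry-in; write the sum mod 2, carry 1 when the sum is 2 or 3.
carry:  00110000100
        00011110010
+       01001001011
-------------------
       001100111101
(the carry out of the leftmost column, 0, becomes the leading bit)
Decimal check:
  00011110010 = 128 + 64 + 32 + 16 + 2 = 242
  01001001011 = 512 + 64 + 8 + 2 + 1 = 587
  242 + 587 = 829, and 001100111101 = 512 + 256 + 32 + 16 + 8 + 4 + 1 = 829 ✓



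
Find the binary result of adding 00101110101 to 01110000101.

Add column by column from the right: bit + bit + carry-in; write the sum mod 2, carry 1 when the sum is 2 or 3.
carry:  11000001010
        00101110101
+       01110000101
-------------------
       010011111010
(the carry out of the leftmost column, 0, becomes the leading bit)
Decimal check:
  00101110101 = 256 + 64 + 32 + 16 + 4 + 1 = 373
  01110000101 = 512 + 256 + 128 + 4 + 1 = 901
  373 + 901 = 1274, and 010011111010 = 1024 + 128 + 64 + 32 + 16 + 8 + 2 = 1274 ✓



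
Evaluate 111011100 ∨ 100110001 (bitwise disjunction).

OR: 1 when either bit is 1
  111011100
| 100110001
-----------
  111111101
Decimal: 476 | 305 = 509



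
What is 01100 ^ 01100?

XOR: 1 when bits differ
  01100
^ 01100
-------
  00000
Decimal: 12 ^ 12 = 0



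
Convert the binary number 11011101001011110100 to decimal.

Sum of powers of 2 for each 1-bit:
2^2 + 2^4 + 2^5 + 2^6 + 2^7 + 2^9 + 2^12 + 2^14 + 2^15 + 2^16 + 2^18 + 2^19
= 4 + 16 + 32 + 64 + 128 + 512 + 4096 + 16384 + 32768 + 65536 + 262144 + 524288
= 905972



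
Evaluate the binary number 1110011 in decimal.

Sum of powers of 2 for each 1-bit:
2^0 + 2^1 + 2^4 + 2^5 + 2^6
= 1 + 2 + 16 + 32 + 64
= 115



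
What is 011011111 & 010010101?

AND: 1 only when both bits are 1
  011011111
& 010010101
-----------
  010010101
Decimal: 223 & 149 = 149



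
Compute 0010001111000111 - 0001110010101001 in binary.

Method 1 - Direct subtraction (column by column from the right: bit − bit − borrow-in; if negative, add 2 and borrow 1 from the next column):
borrow: 0011100001110000
        0010001111000111
-       0001110010101001
------------------------
        0000011100011110

Method 2 - Add two's complement:
Two's complement of 0001110010101001: invert → 1110001101010110, add 1 → 1110001101010111
  0010001111000111
+ 1110001101010111
------------------
 10000011100011110  (end carry out of the top bit = 1)
Discarding the end carry: 0000011100011110
Decimal check:
  0010001111000111 = 8192 + 512 + 256 + 128 + 64 + 4 + 2 + 1 = 9159
  0001110010101001 = 4096 + 2048 + 1024 + 128 + 32 + 8 + 1 = 7337
  9159 - 7337 = 1822, and 0000011100011110 = 1024 + 512 + 256 + 16 + 8 + 4 + 2 = 1822 ✓

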